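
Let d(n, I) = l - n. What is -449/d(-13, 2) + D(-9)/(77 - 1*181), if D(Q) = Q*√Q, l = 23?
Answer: -449/36 + 27*I/104 ≈ -12.472 + 0.25962*I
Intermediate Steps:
d(n, I) = 23 - n
D(Q) = Q^(3/2)
-449/d(-13, 2) + D(-9)/(77 - 1*181) = -449/(23 - 1*(-13)) + (-9)^(3/2)/(77 - 1*181) = -449/(23 + 13) + (-27*I)/(77 - 181) = -449/36 - 27*I/(-104) = -449*1/36 - 27*I*(-1/104) = -449/36 + 27*I/104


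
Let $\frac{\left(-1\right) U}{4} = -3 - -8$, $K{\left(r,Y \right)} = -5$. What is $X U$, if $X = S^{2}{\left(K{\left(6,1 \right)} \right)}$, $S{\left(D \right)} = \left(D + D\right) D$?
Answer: $-50000$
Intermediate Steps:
$S{\left(D \right)} = 2 D^{2}$ ($S{\left(D \right)} = 2 D D = 2 D^{2}$)
$U = -20$ ($U = - 4 \left(-3 - -8\right) = - 4 \left(-3 + 8\right) = \left(-4\right) 5 = -20$)
$X = 2500$ ($X = \left(2 \left(-5\right)^{2}\right)^{2} = \left(2 \cdot 25\right)^{2} = 50^{2} = 2500$)
$X U = 2500 \left(-20\right) = -50000$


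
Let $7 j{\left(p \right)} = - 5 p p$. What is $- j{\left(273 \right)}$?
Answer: $53235$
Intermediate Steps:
$j{\left(p \right)} = - \frac{5 p^{2}}{7}$ ($j{\left(p \right)} = \frac{- 5 p p}{7} = \frac{\left(-5\right) p^{2}}{7} = - \frac{5 p^{2}}{7}$)
$- j{\left(273 \right)} = - \frac{\left(-5\right) 273^{2}}{7} = - \frac{\left(-5\right) 74529}{7} = \left(-1\right) \left(-53235\right) = 53235$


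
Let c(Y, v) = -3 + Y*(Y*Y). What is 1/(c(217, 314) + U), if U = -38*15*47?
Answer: 1/10191520 ≈ 9.8121e-8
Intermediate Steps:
c(Y, v) = -3 + Y³ (c(Y, v) = -3 + Y*Y² = -3 + Y³)
U = -26790 (U = -570*47 = -26790)
1/(c(217, 314) + U) = 1/((-3 + 217³) - 26790) = 1/((-3 + 10218313) - 26790) = 1/(10218310 - 26790) = 1/10191520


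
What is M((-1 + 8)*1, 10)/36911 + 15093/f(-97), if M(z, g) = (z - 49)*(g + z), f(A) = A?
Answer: -79595283/511481 ≈ -155.62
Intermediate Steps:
M(z, g) = (-49 + z)*(g + z)
M((-1 + 8)*1, 10)/36911 + 15093/f(-97) = (((-1 + 8)*1)² - 49*10 - 49*(-1 + 8) + 10*((-1 + 8)*1))/36911 + 15093/(-97) = ((7*1)² - 490 - 343 + 10*(7*1))*(1/36911) + 15093*(-1/97) = (7² - 490 - 49*7 + 10*7)*(1/36911) - 15093/97 = (49 - 490 - 343 + 70)*(1/36911) - 15093/97 = -714*1/36911 - 15093/97 = -102/5273 - 15093/97 = -79595283/511481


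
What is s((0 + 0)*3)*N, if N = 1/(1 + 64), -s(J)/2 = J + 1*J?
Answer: 0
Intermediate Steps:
s(J) = -4*J (s(J) = -2*(J + 1*J) = -2*(J + J) = -4*J)
N = 1/65 ≈ 0.015385
s((0 + 0)*3)*N = -4*(0 + 0)*3*(1/65) = -0*3*(1/65) = -4*0*(1/65) = 0*(1/65) = 0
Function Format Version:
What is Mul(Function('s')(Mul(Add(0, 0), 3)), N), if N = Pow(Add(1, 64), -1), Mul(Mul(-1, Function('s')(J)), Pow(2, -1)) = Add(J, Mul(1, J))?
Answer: 0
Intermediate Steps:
Function('s')(J) = Mul(-4, J) (Function('s')(J) = Mul(-2, Add(J, Mul(1, J))) = Mul(-2, Add(J, J)) = Mul(-2, Mul(2, J)) = Mul(-4, J))
N = Rational(1, 65) (N = Pow(65, -1) = Rational(1, 65) ≈ 0.015385)
Mul(Function('s')(Mul(Add(0, 0), 3)), N) = Mul(Mul(-4, Mul(Add(0, 0), 3)), Rational(1, 65)) = Mul(Mul(-4, Mul(0, 3)), Rational(1, 65)) = Mul(Mul(-4, 0), Rational(1, 65)) = Mul(0, Rational(1, 65)) = 0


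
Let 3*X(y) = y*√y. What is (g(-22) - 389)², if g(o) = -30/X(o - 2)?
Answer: 19369013/128 + 1945*I*√6/8 ≈ 1.5132e+5 + 595.53*I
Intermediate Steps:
X(y) = y^(3/2)/3 (X(y) = (y*√y)/3 = y^(3/2)/3)
g(o) = -90/(-2 + o)^(3/2) (g(o) = -30*3/(o - 2)^(3/2) = -30*3/(-2 + o)^(3/2) = -90/(-2 + o)^(3/2))
(g(-22) - 389)² = (-90/(-2 - 22)^(3/2) - 389)² = (-5*I*√6/16 - 389)² = (-389 - 5*I*√6/16)²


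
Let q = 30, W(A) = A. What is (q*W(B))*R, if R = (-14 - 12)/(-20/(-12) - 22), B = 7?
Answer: 16380/61 ≈ 268.52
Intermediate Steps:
R = 78/61 (R = -26/(-20*(-1/12) - 22) = -26/(5/3 - 22) = -26/(-61/3) = -26*(-3/61) = 78/61 ≈ 1.2787)
(q*W(B))*R = (30*7)*(78/61) = 210*(78/61) = 16380/61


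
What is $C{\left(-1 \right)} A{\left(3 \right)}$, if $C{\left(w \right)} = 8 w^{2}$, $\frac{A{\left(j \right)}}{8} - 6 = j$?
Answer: $576$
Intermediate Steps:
$A{\left(j \right)} = 48 + 8 j$
$C{\left(-1 \right)} A{\left(3 \right)} = 8 \left(-1\right)^{2} \left(48 + 8 \cdot 3\right) = 8 \cdot 1 \left(48 + 24\right) = 8 \cdot 72 = 576$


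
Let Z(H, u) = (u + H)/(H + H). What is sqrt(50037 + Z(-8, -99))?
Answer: sqrt(800699)/4 ≈ 223.70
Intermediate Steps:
Z(H, u) = (H + u)/(2*H) (Z(H, u) = (H + u)/((2*H)) = (H + u)*(1/(2*H)) = (H + u)/(2*H))
sqrt(50037 + Z(-8, -99)) = sqrt(50037 + (1/2)*(-8 - 99)/(-8)) = sqrt(50037 + (1/2)*(-1/8)*(-107)) = sqrt(50037 + 107/16) = sqrt(800699/16) = sqrt(800699)/4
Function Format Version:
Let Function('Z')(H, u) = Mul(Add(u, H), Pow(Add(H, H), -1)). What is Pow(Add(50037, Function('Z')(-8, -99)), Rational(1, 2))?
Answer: Mul(Rational(1, 4), Pow(800699, Rational(1, 2))) ≈ 223.70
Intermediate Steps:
Function('Z')(H, u) = Mul(Rational(1, 2), Pow(H, -1), Add(H, u)) (Function('Z')(H, u) = Mul(Add(H, u), Pow(Mul(2, H), -1)) = Mul(Add(H, u), Mul(Rational(1, 2), Pow(H, -1))) = Mul(Rational(1, 2), Pow(H, -1), Add(H, u)))
Pow(Add(50037, Function('Z')(-8, -99)), Rational(1, 2)) = Pow(Add(50037, Mul(Rational(1, 2), Pow(-8, -1), Add(-8, -99))), Rational(1, 2)) = Pow(Add(50037, Mul(Rational(1, 2), Rational(-1, 8), -107)), Rational(1, 2)) = Pow(Add(50037, Rational(107, 16)), Rational(1, 2)) = Pow(Rational(800699, 16), Rational(1, 2)) = Mul(Rational(1, 4), Pow(800699, Rational(1, 2)))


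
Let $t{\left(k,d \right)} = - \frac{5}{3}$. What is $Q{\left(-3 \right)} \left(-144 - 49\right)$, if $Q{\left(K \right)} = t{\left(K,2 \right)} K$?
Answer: $-965$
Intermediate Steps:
$t{\left(k,d \right)} = - \frac{5}{3}$ ($t{\left(k,d \right)} = \left(-5\right) \frac{1}{3} = - \frac{5}{3}$)
$Q{\left(K \right)} = - \frac{5 K}{3}$
$Q{\left(-3 \right)} \left(-144 - 49\right) = \left(- \frac{5}{3}\right) \left(-3\right) \left(-144 - 49\right) = 5 \left(-193\right) = -965$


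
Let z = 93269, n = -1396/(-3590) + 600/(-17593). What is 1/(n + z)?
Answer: 31579435/2945393525929 ≈ 1.0722e-5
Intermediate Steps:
n = 11202914/31579435 (n = -1396*(-1/3590) + 600*(-1/17593) = 698/1795 - 600/17593 = 11202914/31579435 ≈ 0.35475)
1/(n + z) = 1/(11202914/31579435 + 93269) = 1/(2945393525929/31579435) = 31579435/2945393525929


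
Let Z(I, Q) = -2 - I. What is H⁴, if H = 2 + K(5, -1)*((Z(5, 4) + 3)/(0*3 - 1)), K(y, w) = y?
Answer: 234256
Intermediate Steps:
H = 22 (H = 2 + 5*(((-2 - 1*5) + 3)/(0*3 - 1)) = 2 + 5*(((-2 - 5) + 3)/(0 - 1)) = 2 + 5*((-7 + 3)/(-1)) = 2 + 5*(-4*(-1)) = 2 + 5*4 = 2 + 20 = 22)
H⁴ = 22⁴ = 234256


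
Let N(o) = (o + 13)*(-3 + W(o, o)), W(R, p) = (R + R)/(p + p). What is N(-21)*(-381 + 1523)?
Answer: 18272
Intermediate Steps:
W(R, p) = R/p (W(R, p) = (2*R)/((2*p)) = (2*R)*(1/(2*p)) = R/p)
N(o) = -26 - 2*o (N(o) = (o + 13)*(-3 + o/o) = (13 + o)*(-3 + 1) = (13 + o)*(-2) = -26 - 2*o)
N(-21)*(-381 + 1523) = (-26 - 2*(-21))*(-381 + 1523) = (-26 + 42)*1142 = 16*1142 = 18272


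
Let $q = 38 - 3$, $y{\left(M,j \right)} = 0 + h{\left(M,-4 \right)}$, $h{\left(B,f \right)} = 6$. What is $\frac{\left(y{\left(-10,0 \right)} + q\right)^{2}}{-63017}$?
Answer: $- \frac{41}{1537} \approx -0.026675$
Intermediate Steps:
$y{\left(M,j \right)} = 6$ ($y{\left(M,j \right)} = 0 + 6 = 6$)
$q = 35$
$\frac{\left(y{\left(-10,0 \right)} + q\right)^{2}}{-63017} = \frac{\left(6 + 35\right)^{2}}{-63017} = 41^{2} \left(- \frac{1}{63017}\right) = 1681 \left(- \frac{1}{63017}\right) = - \frac{41}{1537}$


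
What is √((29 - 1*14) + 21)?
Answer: 6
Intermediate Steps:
√((29 - 1*14) + 21) = √((29 - 14) + 21) = √(15 + 21) = √36 = 6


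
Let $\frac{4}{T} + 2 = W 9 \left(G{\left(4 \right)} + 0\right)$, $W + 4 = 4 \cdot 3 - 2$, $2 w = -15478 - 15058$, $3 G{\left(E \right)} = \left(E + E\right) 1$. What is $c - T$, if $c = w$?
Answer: $- \frac{1084030}{71} \approx -15268.0$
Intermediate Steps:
$G{\left(E \right)} = \frac{2 E}{3}$ ($G{\left(E \right)} = \frac{\left(E + E\right) 1}{3} = \frac{2 E 1}{3} = \frac{2 E}{3}$)
$w = -15268$ ($w = \frac{-15478 - 15058}{2} = \frac{1}{2} \left(-30536\right) = -15268$)
$W = 6$ ($W = -4 + \left(4 \cdot 3 - 2\right) = -4 + \left(12 - 2\right) = -4 + 10 = 6$)
$c = -15268$
$T = \frac{2}{71}$ ($T = \frac{4}{-2 + 6 \cdot 9 \left(\frac{2}{3} \cdot 4 + 0\right)} = \frac{4}{-2 + 6 \cdot 9 \left(\frac{8}{3} + 0\right)} = \frac{4}{-2 + 6 \cdot 9 \cdot \frac{8}{3}} = \frac{4}{-2 + 6 \cdot 24} = \frac{4}{-2 + 144} = \frac{4}{142} = 4 \cdot \frac{1}{142} = \frac{2}{71} \approx 0.028169$)
$c - T = -15268 - \frac{2}{71} = - \frac{1084030}{71}$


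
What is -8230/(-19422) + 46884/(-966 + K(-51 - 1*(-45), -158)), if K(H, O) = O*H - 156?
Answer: -75762419/281619 ≈ -269.02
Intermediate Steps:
K(H, O) = -156 + H*O (K(H, O) = H*O - 156 = -156 + H*O)
-8230/(-19422) + 46884/(-966 + K(-51 - 1*(-45), -158)) = -8230/(-19422) + 46884/(-966 + (-156 + (-51 - 1*(-45))*(-158))) = -8230*(-1/19422) + 46884/(-966 + (-156 + (-51 + 45)*(-158))) = 4115/9711 + 46884/(-966 + (-156 - 6*(-158))) = 4115/9711 + 46884/(-966 + (-156 + 948)) = 4115/9711 + 46884/(-966 + 792) = 4115/9711 + 46884/(-174) = 4115/9711 + 46884*(-1/174) = 4115/9711 - 7814/29 = -75762419/281619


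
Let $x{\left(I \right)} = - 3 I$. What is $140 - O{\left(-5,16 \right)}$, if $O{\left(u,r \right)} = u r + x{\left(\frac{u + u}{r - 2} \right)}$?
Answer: $\frac{1525}{7} \approx 217.86$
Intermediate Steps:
$O{\left(u,r \right)} = r u - \frac{6 u}{-2 + r}$ ($O{\left(u,r \right)} = u r - 3 \frac{u + u}{r - 2} = r u - 3 \frac{2 u}{-2 + r} = r u - \frac{6 u}{-2 + r}$)
$140 - O{\left(-5,16 \right)} = 140 - - \frac{5 \left(-6 + 16 \left(-2 + 16\right)\right)}{-2 + 16} = 140 - - \frac{5 \left(-6 + 16 \cdot 14\right)}{14} = 140 - \left(-5\right) \frac{1}{14} \left(-6 + 224\right) = 140 - \left(-5\right) \frac{1}{14} \cdot 218 = 140 - - \frac{545}{7} = 140 + \frac{545}{7} = \frac{1525}{7}$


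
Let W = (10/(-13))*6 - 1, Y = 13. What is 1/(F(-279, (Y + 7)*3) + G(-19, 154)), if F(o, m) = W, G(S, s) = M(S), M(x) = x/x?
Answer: -13/60 ≈ -0.21667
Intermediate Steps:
M(x) = 1
G(S, s) = 1
W = -73/13 (W = (10*(-1/13))*6 - 1 = -10/13*6 - 1 = -60/13 - 1 = -73/13 ≈ -5.6154)
F(o, m) = -73/13
1/(F(-279, (Y + 7)*3) + G(-19, 154)) = 1/(-73/13 + 1) = 1/(-60/13) = -13/60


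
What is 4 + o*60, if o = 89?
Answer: 5344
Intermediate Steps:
4 + o*60 = 4 + 89*60 = 4 + 5340 = 5344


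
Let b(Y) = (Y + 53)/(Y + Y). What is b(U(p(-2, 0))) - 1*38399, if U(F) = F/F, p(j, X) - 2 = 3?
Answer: -38372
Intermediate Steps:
p(j, X) = 5 (p(j, X) = 2 + 3 = 5)
U(F) = 1
b(Y) = (53 + Y)/(2*Y) (b(Y) = (53 + Y)/((2*Y)) = (53 + Y)*(1/(2*Y)) = (53 + Y)/(2*Y))
b(U(p(-2, 0))) - 1*38399 = (½)*(53 + 1)/1 - 1*38399 = (½)*1*54 - 38399 = 27 - 38399 = -38372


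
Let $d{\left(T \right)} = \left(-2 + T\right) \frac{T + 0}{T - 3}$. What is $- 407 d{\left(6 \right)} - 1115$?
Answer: $-4371$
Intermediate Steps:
$d{\left(T \right)} = \frac{T \left(-2 + T\right)}{-3 + T}$ ($d{\left(T \right)} = \left(-2 + T\right) \frac{T}{-3 + T} = \frac{T \left(-2 + T\right)}{-3 + T}$)
$- 407 d{\left(6 \right)} - 1115 = - 407 \frac{6 \left(-2 + 6\right)}{-3 + 6} - 1115 = - 407 \cdot 6 \cdot \frac{1}{3} \cdot 4 - 1115 = \left(-407\right) 8 - 1115 = -3256 - 1115 = -4371$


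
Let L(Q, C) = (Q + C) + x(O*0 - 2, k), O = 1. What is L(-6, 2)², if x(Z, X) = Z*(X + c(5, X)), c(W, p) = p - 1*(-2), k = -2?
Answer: 0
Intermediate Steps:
c(W, p) = 2 + p (c(W, p) = p + 2 = 2 + p)
x(Z, X) = Z*(2 + 2*X) (x(Z, X) = Z*(X + (2 + X)) = Z*(2 + 2*X))
L(Q, C) = 4 + C + Q (L(Q, C) = (Q + C) + 2*(1*0 - 2)*(1 - 2) = (C + Q) + 2*(0 - 2)*(-1) = (C + Q) + 2*(-2)*(-1) = (C + Q) + 4 = 4 + C + Q)
L(-6, 2)² = (4 + 2 - 6)² = 0² = 0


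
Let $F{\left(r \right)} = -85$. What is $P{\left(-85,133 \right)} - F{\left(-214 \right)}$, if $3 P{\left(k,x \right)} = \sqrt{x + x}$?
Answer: $85 + \frac{\sqrt{266}}{3} \approx 90.437$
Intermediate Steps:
$P{\left(k,x \right)} = \frac{\sqrt{2} \sqrt{x}}{3}$ ($P{\left(k,x \right)} = \frac{\sqrt{x + x}}{3} = \frac{\sqrt{2 x}}{3} = \frac{\sqrt{2} \sqrt{x}}{3}$)
$P{\left(-85,133 \right)} - F{\left(-214 \right)} = \frac{\sqrt{2} \sqrt{133}}{3} - -85 = \frac{\sqrt{266}}{3} + 85 = 85 + \frac{\sqrt{266}}{3}$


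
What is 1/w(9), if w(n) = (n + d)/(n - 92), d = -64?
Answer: 83/55 ≈ 1.5091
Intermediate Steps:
w(n) = (-64 + n)/(-92 + n) (w(n) = (n - 64)/(n - 92) = (-64 + n)/(-92 + n))
1/w(9) = 1/((-64 + 9)/(-92 + 9)) = 1/(-55/(-83)) = 1/(-1/83*(-55)) = 1/(55/83) = 83/55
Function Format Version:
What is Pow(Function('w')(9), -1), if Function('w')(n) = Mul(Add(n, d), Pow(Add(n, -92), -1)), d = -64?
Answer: Rational(83, 55) ≈ 1.5091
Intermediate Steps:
Function('w')(n) = Mul(Pow(Add(-92, n), -1), Add(-64, n)) (Function('w')(n) = Mul(Add(n, -64), Pow(Add(n, -92), -1)) = Mul(Add(-64, n), Pow(Add(-92, n), -1)) = Mul(Pow(Add(-92, n), -1), Add(-64, n)))
Pow(Function('w')(9), -1) = Pow(Mul(Pow(Add(-92, 9), -1), Add(-64, 9)), -1) = Pow(Mul(Pow(-83, -1), -55), -1) = Pow(Mul(Rational(-1, 83), -55), -1) = Pow(Rational(55, 83), -1) = Rational(83, 55)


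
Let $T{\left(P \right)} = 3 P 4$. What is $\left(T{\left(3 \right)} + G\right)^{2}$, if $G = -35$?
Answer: $1$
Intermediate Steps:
$T{\left(P \right)} = 12 P$
$\left(T{\left(3 \right)} + G\right)^{2} = \left(12 \cdot 3 - 35\right)^{2} = \left(36 - 35\right)^{2} = 1^{2} = 1$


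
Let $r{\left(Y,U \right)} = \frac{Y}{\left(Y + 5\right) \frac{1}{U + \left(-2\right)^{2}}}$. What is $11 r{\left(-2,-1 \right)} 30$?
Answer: $-660$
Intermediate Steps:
$r{\left(Y,U \right)} = \frac{Y \left(4 + U\right)}{5 + Y}$ ($r{\left(Y,U \right)} = \frac{Y}{\left(5 + Y\right) \frac{1}{U + 4}} = \frac{Y}{\left(5 + Y\right) \frac{1}{4 + U}} = \frac{Y}{\frac{1}{4 + U} \left(5 + Y\right)} = Y \frac{4 + U}{5 + Y} = \frac{Y \left(4 + U\right)}{5 + Y}$)
$11 r{\left(-2,-1 \right)} 30 = 11 \left(- \frac{2 \left(4 - 1\right)}{5 - 2}\right) 30 = 11 \left(\left(-2\right) \frac{1}{3} \cdot 3\right) 30 = 11 \left(-2\right) 30 = \left(-22\right) 30 = -660$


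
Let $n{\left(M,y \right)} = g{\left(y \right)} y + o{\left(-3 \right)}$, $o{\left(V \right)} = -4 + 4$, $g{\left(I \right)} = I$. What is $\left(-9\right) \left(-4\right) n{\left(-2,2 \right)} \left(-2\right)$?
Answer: $-288$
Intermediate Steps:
$o{\left(V \right)} = 0$
$n{\left(M,y \right)} = y^{2}$ ($n{\left(M,y \right)} = y y + 0 = y^{2} + 0 = y^{2}$)
$\left(-9\right) \left(-4\right) n{\left(-2,2 \right)} \left(-2\right) = \left(-9\right) \left(-4\right) 2^{2} \left(-2\right) = 36 \cdot 4 \left(-2\right) = 144 \left(-2\right) = -288$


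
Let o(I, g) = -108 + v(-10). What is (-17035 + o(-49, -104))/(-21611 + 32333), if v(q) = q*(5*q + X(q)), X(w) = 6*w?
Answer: -16043/10722 ≈ -1.4963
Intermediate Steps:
v(q) = 11*q² (v(q) = q*(5*q + 6*q) = q*(11*q) = 11*q²)
o(I, g) = 992 (o(I, g) = -108 + 11*(-10)² = -108 + 11*100 = -108 + 1100 = 992)
(-17035 + o(-49, -104))/(-21611 + 32333) = (-17035 + 992)/(-21611 + 32333) = -16043/10722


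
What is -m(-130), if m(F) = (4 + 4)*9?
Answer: -72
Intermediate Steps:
m(F) = 72 (m(F) = 8*9 = 72)
-m(-130) = -1*72 = -72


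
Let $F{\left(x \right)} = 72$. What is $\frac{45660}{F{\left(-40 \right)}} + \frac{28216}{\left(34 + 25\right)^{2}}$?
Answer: $\frac{13414501}{20886} \approx 642.27$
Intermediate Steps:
$\frac{45660}{F{\left(-40 \right)}} + \frac{28216}{\left(34 + 25\right)^{2}} = \frac{45660}{72} + \frac{28216}{\left(34 + 25\right)^{2}} = 45660 \cdot \frac{1}{72} + \frac{28216}{59^{2}} = \frac{3805}{6} + \frac{28216}{3481} = \frac{13414501}{20886}$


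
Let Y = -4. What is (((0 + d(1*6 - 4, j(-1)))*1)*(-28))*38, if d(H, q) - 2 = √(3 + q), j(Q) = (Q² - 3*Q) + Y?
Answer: -2128 - 1064*√3 ≈ -3970.9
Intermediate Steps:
j(Q) = -4 + Q² - 3*Q (j(Q) = (Q² - 3*Q) - 4 = -4 + Q² - 3*Q)
d(H, q) = 2 + √(3 + q)
(((0 + d(1*6 - 4, j(-1)))*1)*(-28))*38 = (((0 + (2 + √(3 + (-4 + (-1)² - 3*(-1)))))*1)*(-28))*38 = (((0 + (2 + √(3 + (-4 + 1 + 3))))*1)*(-28))*38 = (((0 + (2 + √(3 + 0)))*1)*(-28))*38 = (((0 + (2 + √3))*1)*(-28))*38 = (((2 + √3)*1)*(-28))*38 = ((2 + √3)*(-28))*38 = (-56 - 28*√3)*38 = -2128 - 1064*√3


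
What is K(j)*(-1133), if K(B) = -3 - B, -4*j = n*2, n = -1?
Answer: 7931/2 ≈ 3965.5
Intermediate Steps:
j = 1/2 (j = -(-1)*2/4 = -1/4*(-2) = 1/2 ≈ 0.50000)
K(j)*(-1133) = (-3 - 1*1/2)*(-1133) = (-3 - 1/2)*(-1133) = -7/2*(-1133) = 7931/2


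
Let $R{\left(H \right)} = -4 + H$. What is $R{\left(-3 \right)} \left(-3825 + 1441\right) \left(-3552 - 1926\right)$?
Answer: $-91416864$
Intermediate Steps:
$R{\left(-3 \right)} \left(-3825 + 1441\right) \left(-3552 - 1926\right) = \left(-4 - 3\right) \left(-3825 + 1441\right) \left(-3552 - 1926\right) = - 7 \left(\left(-2384\right) \left(-5478\right)\right) = \left(-7\right) 13059552 = -91416864$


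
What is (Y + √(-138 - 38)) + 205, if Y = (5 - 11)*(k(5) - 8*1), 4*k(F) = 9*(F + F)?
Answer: 118 + 4*I*√11 ≈ 118.0 + 13.266*I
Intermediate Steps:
k(F) = 9*F/2 (k(F) = (9*(F + F))/4 = (9*(2*F))/4 = (18*F)/4 = 9*F/2)
Y = -87 (Y = (5 - 11)*((9/2)*5 - 8*1) = -6*(45/2 - 8) = -6*29/2 = -87)
(Y + √(-138 - 38)) + 205 = (-87 + √(-138 - 38)) + 205 = (-87 + √(-176)) + 205 = (-87 + 4*I*√11) + 205 = 118 + 4*I*√11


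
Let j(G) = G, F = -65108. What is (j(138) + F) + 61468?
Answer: -3502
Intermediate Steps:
(j(138) + F) + 61468 = (138 - 65108) + 61468 = -64970 + 61468 = -3502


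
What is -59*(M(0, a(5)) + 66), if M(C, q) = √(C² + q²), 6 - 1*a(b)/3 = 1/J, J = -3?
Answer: -5015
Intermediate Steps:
a(b) = 19 (a(b) = 18 - 3/(-3) = 18 - 3*(-⅓) = 18 + 1 = 19)
-59*(M(0, a(5)) + 66) = -59*(√(0² + 19²) + 66) = -59*(√(0 + 361) + 66) = -59*(√361 + 66) = -59*(19 + 66) = -59*85 = -5015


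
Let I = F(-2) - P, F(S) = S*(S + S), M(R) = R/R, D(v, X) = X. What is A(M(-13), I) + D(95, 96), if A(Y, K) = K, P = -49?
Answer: 153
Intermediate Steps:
M(R) = 1
F(S) = 2*S² (F(S) = S*(2*S) = 2*S²)
I = 57 (I = 2*(-2)² - 1*(-49) = 2*4 + 49 = 8 + 49 = 57)
A(M(-13), I) + D(95, 96) = 57 + 96 = 153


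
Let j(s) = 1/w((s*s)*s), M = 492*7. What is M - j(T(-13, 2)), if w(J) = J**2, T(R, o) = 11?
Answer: 6101256083/1771561 ≈ 3444.0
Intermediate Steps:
M = 3444
j(s) = s**(-6) (j(s) = 1/(((s*s)*s)**2) = 1/((s**2*s)**2) = 1/((s**3)**2) = 1/(s**6) = s**(-6))
M - j(T(-13, 2)) = 3444 - 1/11**6 = 3444 - 1*1/1771561 = 3444 - 1/1771561 = 6101256083/1771561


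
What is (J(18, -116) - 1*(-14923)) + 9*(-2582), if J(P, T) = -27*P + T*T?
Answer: 4655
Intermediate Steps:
J(P, T) = T² - 27*P (J(P, T) = -27*P + T² = T² - 27*P)
(J(18, -116) - 1*(-14923)) + 9*(-2582) = (((-116)² - 27*18) - 1*(-14923)) + 9*(-2582) = ((13456 - 486) + 14923) - 23238 = (12970 + 14923) - 23238 = 27893 - 23238 = 4655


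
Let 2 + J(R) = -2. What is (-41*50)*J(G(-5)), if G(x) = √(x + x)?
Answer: 8200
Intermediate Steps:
G(x) = √2*√x (G(x) = √(2*x) = √2*√x)
J(R) = -4 (J(R) = -2 - 2 = -4)
(-41*50)*J(G(-5)) = -41*50*(-4) = -2050*(-4) = 8200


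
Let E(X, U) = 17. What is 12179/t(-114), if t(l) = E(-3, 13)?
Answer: 12179/17 ≈ 716.41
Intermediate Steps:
t(l) = 17
12179/t(-114) = 12179/17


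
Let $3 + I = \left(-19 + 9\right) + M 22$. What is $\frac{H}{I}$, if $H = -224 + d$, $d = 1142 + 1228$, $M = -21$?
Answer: $- \frac{2146}{475} \approx -4.5179$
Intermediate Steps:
$d = 2370$
$I = -475$ ($I = -3 + \left(\left(-19 + 9\right) - 462\right) = -3 - 472 = -475$)
$H = 2146$ ($H = -224 + 2370 = 2146$)
$\frac{H}{I} = \frac{2146}{-475} = 2146 \left(- \frac{1}{475}\right) = - \frac{2146}{475}$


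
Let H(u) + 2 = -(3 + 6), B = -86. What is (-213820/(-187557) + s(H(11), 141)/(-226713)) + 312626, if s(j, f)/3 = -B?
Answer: 4431136439774740/14173870047 ≈ 3.1263e+5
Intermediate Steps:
H(u) = -11 (H(u) = -2 - (3 + 6) = -2 - 1*9 = -2 - 9 = -11)
s(j, f) = 258 (s(j, f) = 3*(-1*(-86)) = 3*86 = 258)
(-213820/(-187557) + s(H(11), 141)/(-226713)) + 312626 = (-213820/(-187557) + 258/(-226713)) + 312626 = (-213820*(-1/187557) + 258*(-1/226713)) + 312626 = (213820/187557 - 86/75571) + 312626 = 16142461318/14173870047 + 312626 = 4431136439774740/14173870047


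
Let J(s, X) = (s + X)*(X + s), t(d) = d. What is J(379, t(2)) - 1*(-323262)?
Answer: 468423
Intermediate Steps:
J(s, X) = (X + s)² (J(s, X) = (X + s)*(X + s) = (X + s)²)
J(379, t(2)) - 1*(-323262) = (2 + 379)² - 1*(-323262) = 381² + 323262 = 145161 + 323262 = 468423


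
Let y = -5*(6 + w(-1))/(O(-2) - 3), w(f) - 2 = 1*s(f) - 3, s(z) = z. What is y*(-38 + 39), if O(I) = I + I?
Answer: 20/7 ≈ 2.8571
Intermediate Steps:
O(I) = 2*I
w(f) = -1 + f (w(f) = 2 + (1*f - 3) = 2 + (f - 3) = 2 + (-3 + f) = -1 + f)
y = 20/7 (y = -5*(6 + (-1 - 1))/(2*(-2) - 3) = -5*(6 - 2)/(-4 - 3) = -20/(-7) = -20*(-1)/7 = -5*(-4/7) = 20/7 ≈ 2.8571)
y*(-38 + 39) = 20*(-38 + 39)/7 = (20/7)*1 = 20/7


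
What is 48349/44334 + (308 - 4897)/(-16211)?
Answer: 75941105/55284498 ≈ 1.3736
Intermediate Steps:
48349/44334 + (308 - 4897)/(-16211) = 48349*(1/44334) - 4589*(-1/16211) = 48349/44334 + 353/1247 = 75941105/55284498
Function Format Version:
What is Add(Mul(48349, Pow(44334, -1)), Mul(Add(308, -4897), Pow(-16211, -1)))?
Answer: Rational(75941105, 55284498) ≈ 1.3736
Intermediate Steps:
Add(Mul(48349, Pow(44334, -1)), Mul(Add(308, -4897), Pow(-16211, -1))) = Add(Mul(48349, Rational(1, 44334)), Mul(-4589, Rational(-1, 16211))) = Add(Rational(48349, 44334), Rational(353, 1247)) = Rational(75941105, 55284498)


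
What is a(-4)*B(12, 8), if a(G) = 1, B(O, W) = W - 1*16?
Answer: -8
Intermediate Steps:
B(O, W) = -16 + W (B(O, W) = W - 16 = -16 + W)
a(-4)*B(12, 8) = 1*(-16 + 8) = 1*(-8) = -8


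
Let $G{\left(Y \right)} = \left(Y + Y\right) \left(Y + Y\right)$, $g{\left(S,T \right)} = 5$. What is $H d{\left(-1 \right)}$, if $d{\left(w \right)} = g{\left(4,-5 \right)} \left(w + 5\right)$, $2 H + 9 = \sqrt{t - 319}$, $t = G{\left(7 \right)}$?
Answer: $-90 + 10 i \sqrt{123} \approx -90.0 + 110.91 i$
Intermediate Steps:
$G{\left(Y \right)} = 4 Y^{2}$ ($G{\left(Y \right)} = 2 Y 2 Y = 4 Y^{2}$)
$t = 196$ ($t = 4 \cdot 7^{2} = 4 \cdot 49 = 196$)
$H = - \frac{9}{2} + \frac{i \sqrt{123}}{2}$ ($H = - \frac{9}{2} + \frac{\sqrt{196 - 319}}{2} = - \frac{9}{2} + \frac{\sqrt{-123}}{2} = - \frac{9}{2} + \frac{i \sqrt{123}}{2} \approx -4.5 + 5.5453 i$)
$d{\left(w \right)} = 25 + 5 w$ ($d{\left(w \right)} = 5 \left(w + 5\right) = 5 \left(5 + w\right) = 25 + 5 w$)
$H d{\left(-1 \right)} = \left(- \frac{9}{2} + \frac{i \sqrt{123}}{2}\right) \left(25 + 5 \left(-1\right)\right) = \left(- \frac{9}{2} + \frac{i \sqrt{123}}{2}\right) \left(25 - 5\right) = \left(- \frac{9}{2} + \frac{i \sqrt{123}}{2}\right) 20 = -90 + 10 i \sqrt{123}$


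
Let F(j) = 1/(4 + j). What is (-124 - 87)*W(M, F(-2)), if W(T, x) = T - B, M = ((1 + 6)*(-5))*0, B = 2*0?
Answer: 0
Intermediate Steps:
B = 0
M = 0 (M = (7*(-5))*0 = -35*0 = 0)
W(T, x) = T (W(T, x) = T - 1*0 = T + 0 = T)
(-124 - 87)*W(M, F(-2)) = (-124 - 87)*0 = -211*0 = 0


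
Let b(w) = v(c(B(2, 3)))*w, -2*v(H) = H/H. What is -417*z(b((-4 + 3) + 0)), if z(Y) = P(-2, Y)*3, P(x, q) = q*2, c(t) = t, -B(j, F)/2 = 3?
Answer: -1251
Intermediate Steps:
B(j, F) = -6 (B(j, F) = -2*3 = -6)
P(x, q) = 2*q
v(H) = -½ (v(H) = -H/(2*H) = -½*1 = -½)
b(w) = -w/2
z(Y) = 6*Y (z(Y) = (2*Y)*3 = 6*Y)
-417*z(b((-4 + 3) + 0)) = -2502*(-((-4 + 3) + 0)/2) = -2502*(-(-1 + 0)/2) = -2502*(-½*(-1)) = -2502/2 = -417*3 = -1251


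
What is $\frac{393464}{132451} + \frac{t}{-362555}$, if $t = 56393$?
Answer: $\frac{135183031277}{48020772305} \approx 2.8151$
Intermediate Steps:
$\frac{393464}{132451} + \frac{t}{-362555} = \frac{393464}{132451} + \frac{56393}{-362555} = 393464 \cdot \frac{1}{132451} + 56393 \left(- \frac{1}{362555}\right) = \frac{393464}{132451} - \frac{56393}{362555} = \frac{135183031277}{48020772305}$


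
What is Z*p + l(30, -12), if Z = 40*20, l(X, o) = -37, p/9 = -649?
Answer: -4672837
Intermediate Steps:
p = -5841 (p = 9*(-649) = -5841)
Z = 800
Z*p + l(30, -12) = 800*(-5841) - 37 = -4672800 - 37 = -4672837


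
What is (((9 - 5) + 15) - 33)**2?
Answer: 196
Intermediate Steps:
(((9 - 5) + 15) - 33)**2 = ((4 + 15) - 33)**2 = (19 - 33)**2 = (-14)**2 = 196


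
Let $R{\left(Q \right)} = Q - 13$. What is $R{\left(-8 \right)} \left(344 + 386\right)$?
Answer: $-15330$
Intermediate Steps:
$R{\left(Q \right)} = -13 + Q$
$R{\left(-8 \right)} \left(344 + 386\right) = \left(-13 - 8\right) \left(344 + 386\right) = \left(-21\right) 730 = -15330$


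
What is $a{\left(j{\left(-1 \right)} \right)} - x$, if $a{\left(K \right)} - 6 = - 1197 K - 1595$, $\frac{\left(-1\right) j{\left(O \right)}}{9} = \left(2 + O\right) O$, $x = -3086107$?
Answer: $3073745$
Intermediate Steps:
$j{\left(O \right)} = - 9 O \left(2 + O\right)$ ($j{\left(O \right)} = - 9 \left(2 + O\right) O = - 9 O \left(2 + O\right)$)
$a{\left(K \right)} = -1589 - 1197 K$ ($a{\left(K \right)} = 6 - \left(1595 + 1197 K\right) = -1589 - 1197 K$)
$a{\left(j{\left(-1 \right)} \right)} - x = \left(-1589 - 1197 \left(\left(-9\right) \left(-1\right) \left(2 - 1\right)\right)\right) - -3086107 = \left(-1589 - 1197 \left(\left(-9\right) \left(-1\right) 1\right)\right) + 3086107 = \left(-1589 - 10773\right) + 3086107 = -12362 + 3086107 = 3073745$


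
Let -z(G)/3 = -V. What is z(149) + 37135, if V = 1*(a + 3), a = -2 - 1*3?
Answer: 37129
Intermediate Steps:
a = -5 (a = -2 - 3 = -5)
V = -2 (V = 1*(-5 + 3) = 1*(-2) = -2)
z(G) = -6 (z(G) = -(-3)*(-2) = -3*2 = -6)
z(149) + 37135 = -6 + 37135 = 37129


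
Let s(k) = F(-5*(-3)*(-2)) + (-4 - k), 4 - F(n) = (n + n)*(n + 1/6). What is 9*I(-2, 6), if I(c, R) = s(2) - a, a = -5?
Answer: -16083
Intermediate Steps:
F(n) = 4 - 2*n*(1/6 + n) (F(n) = 4 - (n + n)*(n + 1/6) = 4 - 2*n*(n + 1/6) = 4 - 2*n*(1/6 + n))
s(k) = -1790 - k (s(k) = (4 - 2*(-5*(-3)*(-2))**2 - (-5*(-3))*(-2)/3) + (-4 - k) = (4 - 2*(15*(-2))**2 - 5*(-2)) + (-4 - k) = (4 - 2*(-30)**2 - 1/3*(-30)) + (-4 - k) = (4 - 2*900 + 10) + (-4 - k) = (4 - 1800 + 10) + (-4 - k) = -1786 + (-4 - k) = -1790 - k)
I(c, R) = -1787 (I(c, R) = (-1790 - 1*2) - 1*(-5) = (-1790 - 2) + 5 = -1792 + 5 = -1787)
9*I(-2, 6) = 9*(-1787) = -16083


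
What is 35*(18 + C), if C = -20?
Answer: -70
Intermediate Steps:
35*(18 + C) = 35*(18 - 20) = 35*(-2) = -70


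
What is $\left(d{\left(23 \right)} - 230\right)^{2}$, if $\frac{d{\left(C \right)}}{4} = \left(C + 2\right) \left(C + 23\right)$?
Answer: $19096900$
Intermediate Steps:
$d{\left(C \right)} = 4 \left(2 + C\right) \left(23 + C\right)$ ($d{\left(C \right)} = 4 \left(C + 2\right) \left(C + 23\right) = 4 \left(2 + C\right) \left(23 + C\right)$)
$\left(d{\left(23 \right)} - 230\right)^{2} = \left(\left(184 + 4 \cdot 23^{2} + 100 \cdot 23\right) - 230\right)^{2} = \left(\left(184 + 4 \cdot 529 + 2300\right) - 230\right)^{2} = \left(\left(184 + 2116 + 2300\right) - 230\right)^{2} = \left(4600 - 230\right)^{2} = 4370^{2} = 19096900$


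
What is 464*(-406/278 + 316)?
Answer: 20286544/139 ≈ 1.4595e+5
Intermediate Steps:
464*(-406/278 + 316) = 464*(-406*1/278 + 316) = 464*(-203/139 + 316) = 464*(43721/139) = 20286544/139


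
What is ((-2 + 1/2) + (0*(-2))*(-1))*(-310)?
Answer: 465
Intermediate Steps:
((-2 + 1/2) + (0*(-2))*(-1))*(-310) = ((-2 + ½) + 0*(-1))*(-310) = (-3/2 + 0)*(-310) = -3/2*(-310) = 465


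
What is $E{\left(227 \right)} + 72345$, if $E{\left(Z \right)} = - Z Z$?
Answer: $20816$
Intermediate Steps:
$E{\left(Z \right)} = - Z^{2}$
$E{\left(227 \right)} + 72345 = - 227^{2} + 72345 = \left(-1\right) 51529 + 72345 = -51529 + 72345 = 20816$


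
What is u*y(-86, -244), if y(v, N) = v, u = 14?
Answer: -1204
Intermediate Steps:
u*y(-86, -244) = 14*(-86) = -1204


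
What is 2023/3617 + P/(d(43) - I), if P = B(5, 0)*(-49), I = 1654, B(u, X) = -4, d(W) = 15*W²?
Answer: 53470795/94334977 ≈ 0.56682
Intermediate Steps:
P = 196 (P = -4*(-49) = 196)
2023/3617 + P/(d(43) - I) = 2023/3617 + 196/(15*43² - 1*1654) = 2023*(1/3617) + 196/(15*1849 - 1654) = 2023/3617 + 196/(27735 - 1654) = 2023/3617 + 196/26081 = 53470795/94334977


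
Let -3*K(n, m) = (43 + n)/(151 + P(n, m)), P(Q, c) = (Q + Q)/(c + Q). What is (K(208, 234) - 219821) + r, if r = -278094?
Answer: -3858347602/7749 ≈ -4.9792e+5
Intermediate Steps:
P(Q, c) = 2*Q/(Q + c) (P(Q, c) = (2*Q)/(Q + c) = 2*Q/(Q + c))
K(n, m) = -(43 + n)/(3*(151 + 2*n/(m + n))) (K(n, m) = -(43 + n)/(3*(151 + 2*n/(n + m))) = -(43 + n)/(3*(151 + 2*n/(m + n))))
(K(208, 234) - 219821) + r = (-(43 + 208)*(234 + 208)/(453*234 + 459*208) - 219821) - 278094 = (-1*251*442/(106002 + 95472) - 219821) - 278094 = (-1*251*442/201474 - 219821) - 278094 = (-1*1/201474*251*442 - 219821) - 278094 = (-4267/7749 - 219821) - 278094 = -1703397196/7749 - 278094 = -3858347602/7749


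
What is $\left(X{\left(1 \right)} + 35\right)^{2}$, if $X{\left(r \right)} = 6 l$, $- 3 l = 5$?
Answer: $625$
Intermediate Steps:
$l = - \frac{5}{3}$ ($l = \left(- \frac{1}{3}\right) 5 = - \frac{5}{3} \approx -1.6667$)
$X{\left(r \right)} = -10$ ($X{\left(r \right)} = 6 \left(- \frac{5}{3}\right) = -10$)
$\left(X{\left(1 \right)} + 35\right)^{2} = \left(-10 + 35\right)^{2} = 25^{2} = 625$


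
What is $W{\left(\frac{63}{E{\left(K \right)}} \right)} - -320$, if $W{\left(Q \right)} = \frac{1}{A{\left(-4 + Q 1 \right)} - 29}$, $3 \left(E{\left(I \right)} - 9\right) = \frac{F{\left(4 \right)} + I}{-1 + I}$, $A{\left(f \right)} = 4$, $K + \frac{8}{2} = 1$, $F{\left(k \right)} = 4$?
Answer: $\frac{7999}{25} \approx 319.96$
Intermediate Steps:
$K = -3$ ($K = -4 + 1 = -3$)
$E{\left(I \right)} = 9 + \frac{4 + I}{3 \left(-1 + I\right)}$ ($E{\left(I \right)} = 9 + \frac{\left(4 + I\right) \frac{1}{-1 + I}}{3} = 9 + \frac{\frac{1}{-1 + I} \left(4 + I\right)}{3} = 9 + \frac{4 + I}{3 \left(-1 + I\right)}$)
$W{\left(Q \right)} = - \frac{1}{25}$ ($W{\left(Q \right)} = \frac{1}{4 - 29} = \frac{1}{-25} = - \frac{1}{25}$)
$W{\left(\frac{63}{E{\left(K \right)}} \right)} - -320 = - \frac{1}{25} - -320 = - \frac{1}{25} + 320 = \frac{7999}{25}$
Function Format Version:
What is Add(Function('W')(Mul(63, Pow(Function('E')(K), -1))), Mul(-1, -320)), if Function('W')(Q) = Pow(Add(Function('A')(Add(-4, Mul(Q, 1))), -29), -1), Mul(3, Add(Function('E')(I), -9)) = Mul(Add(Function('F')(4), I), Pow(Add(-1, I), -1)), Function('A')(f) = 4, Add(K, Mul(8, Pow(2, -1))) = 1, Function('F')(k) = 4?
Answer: Rational(7999, 25) ≈ 319.96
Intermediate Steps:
K = -3 (K = Add(-4, 1) = -3)
Function('E')(I) = Add(9, Mul(Rational(1, 3), Pow(Add(-1, I), -1), Add(4, I))) (Function('E')(I) = Add(9, Mul(Rational(1, 3), Mul(Add(4, I), Pow(Add(-1, I), -1)))) = Add(9, Mul(Rational(1, 3), Mul(Pow(Add(-1, I), -1), Add(4, I)))) = Add(9, Mul(Rational(1, 3), Pow(Add(-1, I), -1), Add(4, I))))
Function('W')(Q) = Rational(-1, 25) (Function('W')(Q) = Pow(Add(4, -29), -1) = Pow(-25, -1) = Rational(-1, 25))
Add(Function('W')(Mul(63, Pow(Function('E')(K), -1))), Mul(-1, -320)) = Add(Rational(-1, 25), Mul(-1, -320)) = Add(Rational(-1, 25), 320) = Rational(7999, 25)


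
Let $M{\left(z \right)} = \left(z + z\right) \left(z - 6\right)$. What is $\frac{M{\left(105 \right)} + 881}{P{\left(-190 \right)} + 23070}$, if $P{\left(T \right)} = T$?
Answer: $\frac{1667}{1760} \approx 0.94716$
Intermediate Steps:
$M{\left(z \right)} = 2 z \left(-6 + z\right)$
$\frac{M{\left(105 \right)} + 881}{P{\left(-190 \right)} + 23070} = \frac{2 \cdot 105 \left(-6 + 105\right) + 881}{-190 + 23070} = \frac{2 \cdot 105 \cdot 99 + 881}{22880} = \left(20790 + 881\right) \frac{1}{22880} = 21671 \cdot \frac{1}{22880} = \frac{1667}{1760}$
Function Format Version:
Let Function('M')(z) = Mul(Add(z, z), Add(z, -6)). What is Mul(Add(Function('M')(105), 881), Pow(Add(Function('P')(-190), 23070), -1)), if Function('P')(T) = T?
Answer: Rational(1667, 1760) ≈ 0.94716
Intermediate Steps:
Function('M')(z) = Mul(2, z, Add(-6, z)) (Function('M')(z) = Mul(Mul(2, z), Add(-6, z)) = Mul(2, z, Add(-6, z)))
Mul(Add(Function('M')(105), 881), Pow(Add(Function('P')(-190), 23070), -1)) = Mul(Add(Mul(2, 105, Add(-6, 105)), 881), Pow(Add(-190, 23070), -1)) = Mul(Add(Mul(2, 105, 99), 881), Pow(22880, -1)) = Mul(Add(20790, 881), Rational(1, 22880)) = Mul(21671, Rational(1, 22880)) = Rational(1667, 1760)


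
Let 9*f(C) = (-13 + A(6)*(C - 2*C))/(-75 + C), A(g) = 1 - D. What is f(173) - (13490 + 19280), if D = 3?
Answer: -3211423/98 ≈ -32770.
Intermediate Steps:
A(g) = -2 (A(g) = 1 - 1*3 = 1 - 3 = -2)
f(C) = (-13 + 2*C)/(9*(-75 + C)) (f(C) = ((-13 - 2*(C - 2*C))/(-75 + C))/9 = ((-13 - (-2)*C)/(-75 + C))/9 = ((-13 + 2*C)/(-75 + C))/9 = (-13 + 2*C)/(9*(-75 + C)))
f(173) - (13490 + 19280) = (-13 + 2*173)/(9*(-75 + 173)) - (13490 + 19280) = (1/9)*(-13 + 346)/98 - 1*32770 = (1/9)*(1/98)*333 - 32770 = 37/98 - 32770 = -3211423/98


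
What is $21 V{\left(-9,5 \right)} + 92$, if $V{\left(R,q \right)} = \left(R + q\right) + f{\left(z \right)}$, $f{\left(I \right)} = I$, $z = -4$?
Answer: $-76$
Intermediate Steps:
$V{\left(R,q \right)} = -4 + R + q$ ($V{\left(R,q \right)} = \left(R + q\right) - 4 = -4 + R + q$)
$21 V{\left(-9,5 \right)} + 92 = 21 \left(-4 - 9 + 5\right) + 92 = 21 \left(-8\right) + 92 = -168 + 92 = -76$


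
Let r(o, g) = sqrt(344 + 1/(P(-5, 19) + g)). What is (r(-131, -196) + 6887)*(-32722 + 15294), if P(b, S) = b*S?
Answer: -120026636 - 17428*sqrt(29129973)/291 ≈ -1.2035e+8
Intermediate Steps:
P(b, S) = S*b
r(o, g) = sqrt(344 + 1/(-95 + g)) (r(o, g) = sqrt(344 + 1/(19*(-5) + g)) = sqrt(344 + 1/(-95 + g)))
(r(-131, -196) + 6887)*(-32722 + 15294) = (sqrt((-32679 + 344*(-196))/(-95 - 196)) + 6887)*(-32722 + 15294) = (sqrt((-32679 - 67424)/(-291)) + 6887)*(-17428) = (sqrt(-1/291*(-100103)) + 6887)*(-17428) = (sqrt(100103/291) + 6887)*(-17428) = (sqrt(29129973)/291 + 6887)*(-17428) = (6887 + sqrt(29129973)/291)*(-17428) = -120026636 - 17428*sqrt(29129973)/291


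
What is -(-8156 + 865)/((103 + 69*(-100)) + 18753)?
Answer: 7291/11956 ≈ 0.60982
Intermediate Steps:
-(-8156 + 865)/((103 + 69*(-100)) + 18753) = -(-7291)/((103 - 6900) + 18753) = -(-7291)/(-6797 + 18753) = -(-7291)/11956 = -1*(-7291/11956) = 7291/11956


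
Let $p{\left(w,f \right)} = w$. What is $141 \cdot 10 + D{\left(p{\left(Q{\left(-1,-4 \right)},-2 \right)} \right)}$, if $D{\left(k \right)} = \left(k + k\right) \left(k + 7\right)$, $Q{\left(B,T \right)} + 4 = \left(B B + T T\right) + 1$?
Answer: $1998$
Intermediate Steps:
$Q{\left(B,T \right)} = -3 + B^{2} + T^{2}$ ($Q{\left(B,T \right)} = -4 + \left(\left(B B + T T\right) + 1\right) = -4 + \left(\left(B^{2} + T^{2}\right) + 1\right) = -4 + \left(1 + B^{2} + T^{2}\right) = -3 + B^{2} + T^{2}$)
$D{\left(k \right)} = 2 k \left(7 + k\right)$
$141 \cdot 10 + D{\left(p{\left(Q{\left(-1,-4 \right)},-2 \right)} \right)} = 141 \cdot 10 + 2 \left(-3 + \left(-1\right)^{2} + \left(-4\right)^{2}\right) \left(7 + \left(-3 + \left(-1\right)^{2} + \left(-4\right)^{2}\right)\right) = 1410 + 2 \left(-3 + 1 + 16\right) \left(7 + \left(-3 + 1 + 16\right)\right) = 1410 + 2 \cdot 14 \left(7 + 14\right) = 1410 + 2 \cdot 14 \cdot 21 = 1410 + 588 = 1998$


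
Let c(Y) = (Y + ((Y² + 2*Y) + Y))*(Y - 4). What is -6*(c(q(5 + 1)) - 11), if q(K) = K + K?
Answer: -9150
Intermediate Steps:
q(K) = 2*K
c(Y) = (-4 + Y)*(Y² + 4*Y) (c(Y) = (Y + (Y² + 3*Y))*(-4 + Y) = (Y² + 4*Y)*(-4 + Y) = (-4 + Y)*(Y² + 4*Y))
-6*(c(q(5 + 1)) - 11) = -6*((2*(5 + 1))*(-16 + (2*(5 + 1))²) - 11) = -6*((2*6)*(-16 + (2*6)²) - 11) = -6*(12*(-16 + 12²) - 11) = -6*(12*(-16 + 144) - 11) = -6*(12*128 - 11) = -6*(1536 - 11) = -6*1525 = -9150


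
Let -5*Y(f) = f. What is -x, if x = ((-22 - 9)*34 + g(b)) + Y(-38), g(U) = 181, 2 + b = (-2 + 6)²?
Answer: 4327/5 ≈ 865.40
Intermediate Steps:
b = 14 (b = -2 + (-2 + 6)² = -2 + 4² = -2 + 16 = 14)
Y(f) = -f/5
x = -4327/5 (x = ((-22 - 9)*34 + 181) - ⅕*(-38) = (-31*34 + 181) + 38/5 = (-1054 + 181) + 38/5 = -873 + 38/5 = -4327/5 ≈ -865.40)
-x = -1*(-4327/5) = 4327/5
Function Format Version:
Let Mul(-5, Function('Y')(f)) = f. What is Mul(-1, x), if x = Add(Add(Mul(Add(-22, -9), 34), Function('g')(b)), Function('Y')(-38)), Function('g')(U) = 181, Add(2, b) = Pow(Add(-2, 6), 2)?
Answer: Rational(4327, 5) ≈ 865.40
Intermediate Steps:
b = 14 (b = Add(-2, Pow(Add(-2, 6), 2)) = Add(-2, Pow(4, 2)) = Add(-2, 16) = 14)
Function('Y')(f) = Mul(Rational(-1, 5), f)
x = Rational(-4327, 5) (x = Add(Add(Mul(Add(-22, -9), 34), 181), Mul(Rational(-1, 5), -38)) = Add(Add(Mul(-31, 34), 181), Rational(38, 5)) = Add(Add(-1054, 181), Rational(38, 5)) = Add(-873, Rational(38, 5)) = Rational(-4327, 5) ≈ -865.40)
Mul(-1, x) = Mul(-1, Rational(-4327, 5)) = Rational(4327, 5)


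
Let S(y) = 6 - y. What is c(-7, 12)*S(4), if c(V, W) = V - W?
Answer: -38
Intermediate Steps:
c(-7, 12)*S(4) = (-7 - 1*12)*(6 - 1*4) = (-7 - 12)*(6 - 4) = -19*2 = -38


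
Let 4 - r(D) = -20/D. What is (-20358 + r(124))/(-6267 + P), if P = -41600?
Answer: 630969/1483877 ≈ 0.42522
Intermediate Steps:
r(D) = 4 + 20/D (r(D) = 4 - (-20)/D = 4 + 20/D)
(-20358 + r(124))/(-6267 + P) = (-20358 + (4 + 20/124))/(-6267 - 41600) = (-20358 + (4 + 20*(1/124)))/(-47867) = (-20358 + (4 + 5/31))*(-1/47867) = (-20358 + 129/31)*(-1/47867) = -630969/31*(-1/47867) = 630969/1483877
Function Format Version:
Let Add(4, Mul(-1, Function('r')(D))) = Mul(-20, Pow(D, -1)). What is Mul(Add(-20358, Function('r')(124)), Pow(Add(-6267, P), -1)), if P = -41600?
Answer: Rational(630969, 1483877) ≈ 0.42522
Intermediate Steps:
Function('r')(D) = Add(4, Mul(20, Pow(D, -1))) (Function('r')(D) = Add(4, Mul(-1, Mul(-20, Pow(D, -1)))) = Add(4, Mul(20, Pow(D, -1))))
Mul(Add(-20358, Function('r')(124)), Pow(Add(-6267, P), -1)) = Mul(Add(-20358, Add(4, Mul(20, Pow(124, -1)))), Pow(Add(-6267, -41600), -1)) = Mul(Add(-20358, Add(4, Mul(20, Rational(1, 124)))), Pow(-47867, -1)) = Mul(Add(-20358, Add(4, Rational(5, 31))), Rational(-1, 47867)) = Mul(Add(-20358, Rational(129, 31)), Rational(-1, 47867)) = Mul(Rational(-630969, 31), Rational(-1, 47867)) = Rational(630969, 1483877)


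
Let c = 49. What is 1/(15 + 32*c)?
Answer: 1/1583 ≈ 0.00063171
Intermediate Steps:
1/(15 + 32*c) = 1/(15 + 32*49) = 1/(15 + 1568) = 1/1583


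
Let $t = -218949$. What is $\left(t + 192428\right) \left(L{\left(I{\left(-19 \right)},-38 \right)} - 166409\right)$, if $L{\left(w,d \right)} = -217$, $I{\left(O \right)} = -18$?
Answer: $4419088146$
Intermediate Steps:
$\left(t + 192428\right) \left(L{\left(I{\left(-19 \right)},-38 \right)} - 166409\right) = \left(-218949 + 192428\right) \left(-217 - 166409\right) = \left(-26521\right) \left(-166626\right) = 4419088146$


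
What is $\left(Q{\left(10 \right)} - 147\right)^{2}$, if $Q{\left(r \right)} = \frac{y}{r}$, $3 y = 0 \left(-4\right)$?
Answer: $21609$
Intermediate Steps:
$y = 0$ ($y = \frac{0 \left(-4\right)}{3} = \frac{1}{3} \cdot 0 = 0$)
$Q{\left(r \right)} = 0$ ($Q{\left(r \right)} = \frac{0}{r} = 0$)
$\left(Q{\left(10 \right)} - 147\right)^{2} = \left(0 - 147\right)^{2} = \left(-147\right)^{2} = 21609$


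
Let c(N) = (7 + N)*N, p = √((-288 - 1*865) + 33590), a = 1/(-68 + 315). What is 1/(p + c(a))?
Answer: -105545570/120733692460497 + 3722098081*√32437/120733692460497 ≈ 0.0055515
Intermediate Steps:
a = 1/247 ≈ 0.0040486
p = √32437 (p = √((-288 - 865) + 33590) = √(-1153 + 33590) = √32437 ≈ 180.10)
c(N) = N*(7 + N)
1/(p + c(a)) = 1/(√32437 + (7 + 1/247)/247) = 1/(√32437 + (1/247)*(1730/247)) = 1/(√32437 + 1730/61009) = 1/(1730/61009 + √32437)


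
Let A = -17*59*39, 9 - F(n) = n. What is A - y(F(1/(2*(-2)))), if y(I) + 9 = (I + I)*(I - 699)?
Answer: -210781/8 ≈ -26348.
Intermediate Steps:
F(n) = 9 - n
A = -39117 (A = -1003*39 = -39117)
y(I) = -9 + 2*I*(-699 + I) (y(I) = -9 + (I + I)*(I - 699) = -9 + (2*I)*(-699 + I) = -9 + 2*I*(-699 + I))
A - y(F(1/(2*(-2)))) = -39117 - (-9 - 1398*(9 - 1/(2*(-2))) + 2*(9 - 1/(2*(-2)))**2) = -39117 - (-9 - 1398*(9 - 1/(-4)) + 2*(9 - 1/(-4))**2) = -39117 - (-9 - 1398*(9 - 1*(-1/4)) + 2*(9 - 1*(-1/4))**2) = -39117 - (-9 - 1398*(9 + 1/4) + 2*(9 + 1/4)**2) = -39117 - (-9 - 1398*37/4 + 2*(37/4)**2) = -39117 - (-9 - 25863/2 + 2*(1369/16)) = -39117 - (-9 - 25863/2 + 1369/8) = -39117 - 1*(-102155/8) = -39117 + 102155/8 = -210781/8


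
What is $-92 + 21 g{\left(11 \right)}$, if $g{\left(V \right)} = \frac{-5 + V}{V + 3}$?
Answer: $-83$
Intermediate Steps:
$g{\left(V \right)} = \frac{-5 + V}{3 + V}$
$-92 + 21 g{\left(11 \right)} = -92 + 21 \frac{-5 + 11}{3 + 11} = -92 + 21 \cdot \frac{1}{14} \cdot 6 = -92 + 21 \cdot \frac{3}{7} = -92 + 9 = -83$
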